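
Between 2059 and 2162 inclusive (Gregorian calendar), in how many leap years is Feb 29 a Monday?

Leap years in 2059–2162: 25 of them.
Feb 29 weekday advances by 5 (mod 7) from one leap year to the next four years later (or differs when a century non-leap intervenes).
Leap-day weekdays: 2060:Sun 2064:Fri 2068:Wed 2072:Mon✓ 2076:Sat 2080:Thu 2084:Tue 2088:Sun 2092:Fri 2096:Wed 2104:Fri 2108:Wed 2112:Mon✓ 2116:Sat 2120:Thu 2124:Tue 2128:Sun 2132:Fri 2136:Wed 2140:Mon✓ 2144:Sat 2148:Thu 2152:Tue 2156:Sun 2160:Fri
Monday: 2072, 2112, 2140 → 3.

3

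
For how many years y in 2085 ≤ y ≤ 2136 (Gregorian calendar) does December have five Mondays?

23

December has 31 days; it has five Mondays when Monday falls among the first (month-length − 28) days — i.e. when December 1 is one of Monday/Sunday/Saturday.
December 1 by year: 2085:Sat✓ 2086:Sun✓ 2087:Mon✓ 2088:Wed 2089:Thu 2090:Fri 2091:Sat✓ 2092:Mon✓ 2093:Tue 2094:Wed 2095:Thu 2096:Sat✓ 2097:Sun✓ 2098:Mon✓ 2099:Tue …(22 more)… 2122:Tue 2123:Wed 2124:Fri 2125:Sat✓ 2126:Sun✓ 2127:Mon✓ 2128:Wed 2129:Thu 2130:Fri 2131:Sat✓ 2132:Mon✓ 2133:Tue 2134:Wed 2135:Thu 2136:Sat✓
Years with five Mondays: 2085, 2086, 2087, 2091, 2092, 2096, 2097, 2098, 2103, 2104, 2108, 2109, 2110, 2114, 2115, 2120, 2121, 2125, 2126, 2127, 2131, 2132, 2136 → 23.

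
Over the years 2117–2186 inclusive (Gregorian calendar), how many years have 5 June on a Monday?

Track 5 June's weekday year by year (advancing +1, or +2 across a Feb 29):
  2117: Sat  2118: Sun (+1)  2119: Mon (+1) ✓  2120: Wed (+2)  2121: Thu (+1)
  2122: Fri (+1)  2123: Sat (+1)  2124: Mon (+2) ✓  2125: Tue (+1)  2126: Wed (+1)
  2127: Thu (+1)  2128: Sat (+2)  2129: Sun (+1)  2130: Mon (+1) ✓  … (42 more years) …
  2173: Sat (+1)  2174: Sun (+1)  2175: Mon (+1) ✓  2176: Wed (+2)  2177: Thu (+1)
  2178: Fri (+1)  2179: Sat (+1)  2180: Mon (+2) ✓  2181: Tue (+1)  2182: Wed (+1)
  2183: Thu (+1)  2184: Sat (+2)  2185: Sun (+1)  2186: Mon (+1) ✓
Monday years: 2119, 2124, 2130, 2141, 2147, 2152, 2158, 2169, 2175, 2180, 2186 — 11 in total.

11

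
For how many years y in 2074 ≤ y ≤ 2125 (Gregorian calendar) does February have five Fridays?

2

February has 28 days (29 in leap years); it has five Fridays when Friday falls among the first (month-length − 28) days — i.e. when February 1 is Friday in a leap year (never in a common year).
February 1 by year: 2074:Thu 2075:Fri 2076:Sat 2077:Mon 2078:Tue 2079:Wed 2080:Thu 2081:Sat 2082:Sun 2083:Mon 2084:Tue 2085:Thu 2086:Fri 2087:Sat 2088:Sun …(22 more)… 2111:Sun 2112:Mon 2113:Wed 2114:Thu 2115:Fri 2116:Sat 2117:Mon 2118:Tue 2119:Wed 2120:Thu 2121:Sat 2122:Sun 2123:Mon 2124:Tue 2125:Thu
Years with five Fridays: 2092, 2104 → 2.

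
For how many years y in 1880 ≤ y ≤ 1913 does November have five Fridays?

November has 30 days; it has five Fridays when Friday falls among the first (month-length − 28) days — i.e. when November 1 is one of Friday/Thursday.
November 1 by year: 1880:Mon 1881:Tue 1882:Wed 1883:Thu✓ 1884:Sat 1885:Sun 1886:Mon 1887:Tue 1888:Thu✓ 1889:Fri✓ 1890:Sat 1891:Sun 1892:Tue 1893:Wed 1894:Thu✓ …(4 more)… 1899:Wed 1900:Thu✓ 1901:Fri✓ 1902:Sat 1903:Sun 1904:Tue 1905:Wed 1906:Thu✓ 1907:Fri✓ 1908:Sun 1909:Mon 1910:Tue 1911:Wed 1912:Fri✓ 1913:Sat
Years with five Fridays: 1883, 1888, 1889, 1894, 1895, 1900, 1901, 1906, 1907, 1912 → 10.

10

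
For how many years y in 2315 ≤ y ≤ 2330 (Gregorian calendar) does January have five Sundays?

7

January has 31 days; it has five Sundays when Sunday falls among the first (month-length − 28) days — i.e. when January 1 is one of Sunday/Saturday/Friday.
January 1 by year: 2315:Fri✓ 2316:Sat✓ 2317:Mon 2318:Tue 2319:Wed 2320:Thu 2321:Sat✓ 2322:Sun✓ 2323:Mon 2324:Tue 2325:Thu 2326:Fri✓ 2327:Sat✓ 2328:Sun✓ 2329:Tue 2330:Wed
Years with five Sundays: 2315, 2316, 2321, 2322, 2326, 2327, 2328 → 7.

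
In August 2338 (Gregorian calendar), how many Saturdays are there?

August 2338 has 31 days and begins on Monday.
The first Saturday is August 6.
Saturdays fall on 6, 13, 20, 27 — that's 4.

4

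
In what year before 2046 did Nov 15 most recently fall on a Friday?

2041

From one year to the next, a fixed date's weekday advances by 1, or by 2 when a Feb 29 lies between the two dates.
2046: November 15 is Thursday.
2045: Wednesday (−1)
2044: Tuesday (−1)
2043: Sunday (−2)
2042: Saturday (−1)
2041: Friday (−1)
Nov 15 falls on a Friday in 2041.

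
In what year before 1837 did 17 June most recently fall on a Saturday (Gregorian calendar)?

1826

From one year to the next, a fixed date's weekday advances by 1, or by 2 when a Feb 29 lies between the two dates.
1837: June 17 is Saturday.
1836: Friday (−1)
1835: Wednesday (−2)
1834: Tuesday (−1)
1833: Monday (−1)
1832: Sunday (−1)
1831: Friday (−2)
1830: Thursday (−1)
1829: Wednesday (−1)
1828: Tuesday (−1)
1827: Sunday (−2)
1826: Saturday (−1)
17 June falls on a Saturday in 1826.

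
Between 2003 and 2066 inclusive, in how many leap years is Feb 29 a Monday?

2

Leap years in 2003–2066: 16 of them.
Feb 29 weekday advances by 5 (mod 7) from one leap year to the next four years later (or differs when a century non-leap intervenes).
Leap-day weekdays: 2004:Sun 2008:Fri 2012:Wed 2016:Mon✓ 2020:Sat 2024:Thu 2028:Tue 2032:Sun 2036:Fri 2040:Wed 2044:Mon✓ 2048:Sat 2052:Thu 2056:Tue 2060:Sun 2064:Fri
Monday: 2016, 2044 → 2.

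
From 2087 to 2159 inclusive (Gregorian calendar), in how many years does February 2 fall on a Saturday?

10

Track February 2's weekday year by year (advancing +1, or +2 across a Feb 29):
  2087: Sun  2088: Mon (+1)  2089: Wed (+2)  2090: Thu (+1)  2091: Fri (+1)
  2092: Sat (+1) ✓  2093: Mon (+2)  2094: Tue (+1)  2095: Wed (+1)  2096: Thu (+1)
  2097: Sat (+2) ✓  2098: Sun (+1)  2099: Mon (+1)  2100: Tue (+1)  … (45 more years) …
  2146: Wed (+1)  2147: Thu (+1)  2148: Fri (+1)  2149: Sun (+2)  2150: Mon (+1)
  2151: Tue (+1)  2152: Wed (+1)  2153: Fri (+2)  2154: Sat (+1) ✓  2155: Sun (+1)
  2156: Mon (+1)  2157: Wed (+2)  2158: Thu (+1)  2159: Fri (+1)
Saturday years: 2092, 2097, 2104, 2109, 2115, 2126, 2132, 2137, 2143, 2154 — 10 in total.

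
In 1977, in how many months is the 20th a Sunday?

3

Check the 20th of each month of 1977: Jan 20: Thu, Feb 20: Sun, Mar 20: Sun, Apr 20: Wed, May 20: Fri, Jun 20: Mon, Jul 20: Wed, Aug 20: Sat, Sep 20: Tue, Oct 20: Thu, Nov 20: Sun, Dec 20: Tue.
Sunday occurs in February, March, November — 3 months.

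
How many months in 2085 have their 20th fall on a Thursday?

2

Check the 20th of each month of 2085: Jan 20: Sat, Feb 20: Tue, Mar 20: Tue, Apr 20: Fri, May 20: Sun, Jun 20: Wed, Jul 20: Fri, Aug 20: Mon, Sep 20: Thu, Oct 20: Sat, Nov 20: Tue, Dec 20: Thu.
Thursday occurs in September, December — 2 months.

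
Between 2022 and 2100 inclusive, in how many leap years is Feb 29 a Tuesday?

Leap years in 2022–2100: 19 of them.
Feb 29 weekday advances by 5 (mod 7) from one leap year to the next four years later (or differs when a century non-leap intervenes).
Leap-day weekdays: 2024:Thu 2028:Tue✓ 2032:Sun 2036:Fri 2040:Wed 2044:Mon 2048:Sat 2052:Thu 2056:Tue✓ 2060:Sun 2064:Fri 2068:Wed 2072:Mon 2076:Sat 2080:Thu 2084:Tue✓ 2088:Sun 2092:Fri 2096:Wed
Tuesday: 2028, 2056, 2084 → 3.

3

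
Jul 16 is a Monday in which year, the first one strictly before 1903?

From one year to the next, a fixed date's weekday advances by 1, or by 2 when a Feb 29 lies between the two dates.
1903: July 16 is Thursday.
1902: Wednesday (−1)
1901: Tuesday (−1)
1900: Monday (−1)
Jul 16 falls on a Monday in 1900.

1900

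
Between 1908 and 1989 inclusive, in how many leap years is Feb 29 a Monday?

Leap years in 1908–1989: 21 of them.
Feb 29 weekday advances by 5 (mod 7) from one leap year to the next four years later (or differs when a century non-leap intervenes).
Leap-day weekdays: 1908:Sat 1912:Thu 1916:Tue 1920:Sun 1924:Fri 1928:Wed 1932:Mon✓ 1936:Sat 1940:Thu 1944:Tue 1948:Sun 1952:Fri 1956:Wed 1960:Mon✓ 1964:Sat 1968:Thu 1972:Tue 1976:Sun 1980:Fri 1984:Wed 1988:Mon✓
Monday: 1932, 1960, 1988 → 3.

3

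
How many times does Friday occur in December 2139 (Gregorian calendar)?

4

December 2139 has 31 days and begins on Tuesday.
The first Friday is December 4.
Fridays fall on 4, 11, 18, 25 — that's 4.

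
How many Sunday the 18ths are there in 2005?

2

Check the 18th of each month of 2005: Jan 18: Tue, Feb 18: Fri, Mar 18: Fri, Apr 18: Mon, May 18: Wed, Jun 18: Sat, Jul 18: Mon, Aug 18: Thu, Sep 18: Sun, Oct 18: Tue, Nov 18: Fri, Dec 18: Sun.
Sunday occurs in September, December — 2 months.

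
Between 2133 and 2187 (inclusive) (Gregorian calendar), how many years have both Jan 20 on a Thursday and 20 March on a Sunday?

6

Check each year's weekday for Jan 20 and 20 March:
  2133: Tue/Fri  2134: Wed/Sat  2135: Thu/Sun ✓  2136: Fri/Tue  2137: Sun/Wed  2138: Mon/Thu  2139: Tue/Fri  2140: Wed/Sun  2141: Fri/Mon  2142: Sat/Tue  2143: Sun/Wed  2144: Mon/Fri  2145: Wed/Sat  2146: Thu/Sun ✓  …(27 more)…  2174: Thu/Sun ✓  2175: Fri/Mon  2176: Sat/Wed  2177: Mon/Thu  2178: Tue/Fri  2179: Wed/Sat  2180: Thu/Mon  2181: Sat/Tue  2182: Sun/Wed  2183: Mon/Thu  2184: Tue/Sat  2185: Thu/Sun ✓  2186: Fri/Mon  2187: Sat/Tue
Both conditions hold in: 2135, 2146, 2157, 2163, 2174, 2185 — 6.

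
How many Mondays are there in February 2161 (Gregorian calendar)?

February 2161 has 28 days and begins on Sunday.
The first Monday is February 2.
Mondays fall on 2, 9, 16, 23 — that's 4.

4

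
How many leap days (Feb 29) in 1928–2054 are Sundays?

4

Leap years in 1928–2054: 32 of them.
Feb 29 weekday advances by 5 (mod 7) from one leap year to the next four years later (or differs when a century non-leap intervenes).
Leap-day weekdays: 1928:Wed 1932:Mon 1936:Sat 1940:Thu 1944:Tue 1948:Sun✓ 1952:Fri 1956:Wed 1960:Mon 1964:Sat 1968:Thu 1972:Tue 1976:Sun✓ …(6 more)… 2004:Sun✓ 2008:Fri 2012:Wed 2016:Mon 2020:Sat 2024:Thu 2028:Tue 2032:Sun✓ 2036:Fri 2040:Wed 2044:Mon 2048:Sat 2052:Thu
Sunday: 1948, 1976, 2004, 2032 → 4.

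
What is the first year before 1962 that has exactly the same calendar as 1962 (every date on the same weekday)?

1951

Two years share a calendar iff Jan 1 falls on the same weekday and both are leap or both are common. 1962: Jan 1 is Monday, common year.
1961: Jan 1 Sunday, common
1960: Jan 1 Friday, leap
1959: Jan 1 Thursday, common
1958: Jan 1 Wednesday, common
1957: Jan 1 Tuesday, common
1956: Jan 1 Sunday, leap
1955: Jan 1 Saturday, common
1954: Jan 1 Friday, common
1953: Jan 1 Thursday, common
1952: Jan 1 Tuesday, leap
1951: Jan 1 Monday, common
1951 matches on both conditions.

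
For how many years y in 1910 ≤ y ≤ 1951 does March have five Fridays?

March has 31 days; it has five Fridays when Friday falls among the first (month-length − 28) days — i.e. when March 1 is one of Friday/Thursday/Wednesday.
March 1 by year: 1910:Tue 1911:Wed✓ 1912:Fri✓ 1913:Sat 1914:Sun 1915:Mon 1916:Wed✓ 1917:Thu✓ 1918:Fri✓ 1919:Sat 1920:Mon 1921:Tue 1922:Wed✓ 1923:Thu✓ 1924:Sat …(12 more)… 1937:Mon 1938:Tue 1939:Wed✓ 1940:Fri✓ 1941:Sat 1942:Sun 1943:Mon 1944:Wed✓ 1945:Thu✓ 1946:Fri✓ 1947:Sat 1948:Mon 1949:Tue 1950:Wed✓ 1951:Thu✓
Years with five Fridays: 1911, 1912, 1916, 1917, 1918, 1922, 1923, 1928, 1929, 1933, 1934, 1935, 1939, 1940, 1944, 1945, 1946, 1950, 1951 → 19.

19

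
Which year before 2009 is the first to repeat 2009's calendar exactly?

Two years share a calendar iff Jan 1 falls on the same weekday and both are leap or both are common. 2009: Jan 1 is Thursday, common year.
2008: Jan 1 Tuesday, leap
2007: Jan 1 Monday, common
2006: Jan 1 Sunday, common
2005: Jan 1 Saturday, common
2004: Jan 1 Thursday, leap
2003: Jan 1 Wednesday, common
2002: Jan 1 Tuesday, common
2001: Jan 1 Monday, common
2000: Jan 1 Saturday, leap
1999: Jan 1 Friday, common
1998: Jan 1 Thursday, common
1998 matches on both conditions.

1998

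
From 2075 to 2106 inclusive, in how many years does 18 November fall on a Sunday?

Track 18 November's weekday year by year (advancing +1, or +2 across a Feb 29):
  2075: Mon  2076: Wed (+2)  2077: Thu (+1)  2078: Fri (+1)  2079: Sat (+1)
  2080: Mon (+2)  2081: Tue (+1)  2082: Wed (+1)  2083: Thu (+1)  2084: Sat (+2)
  2085: Sun (+1) ✓  2086: Mon (+1)  2087: Tue (+1)  2088: Thu (+2)  … (4 more years) …
  2093: Wed (+1)  2094: Thu (+1)  2095: Fri (+1)  2096: Sun (+2) ✓  2097: Mon (+1)
  2098: Tue (+1)  2099: Wed (+1)  2100: Thu (+1)  2101: Fri (+1)  2102: Sat (+1)
  2103: Sun (+1) ✓  2104: Tue (+2)  2105: Wed (+1)  2106: Thu (+1)
Sunday years: 2085, 2091, 2096, 2103 — 4 in total.

4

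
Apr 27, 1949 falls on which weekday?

Wednesday

January 1, 1949 is a Saturday.
April 27 is day 117 of the year, i.e. 116 days after Jan 1.
116 mod 7 = 4, so advance 4 weekdays from Saturday: Wednesday.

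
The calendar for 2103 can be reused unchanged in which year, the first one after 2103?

2114

Two years share a calendar iff Jan 1 falls on the same weekday and both are leap or both are common. 2103: Jan 1 is Monday, common year.
2104: Jan 1 Tuesday, leap
2105: Jan 1 Thursday, common
2106: Jan 1 Friday, common
2107: Jan 1 Saturday, common
2108: Jan 1 Sunday, leap
2109: Jan 1 Tuesday, common
2110: Jan 1 Wednesday, common
2111: Jan 1 Thursday, common
2112: Jan 1 Friday, leap
2113: Jan 1 Sunday, common
2114: Jan 1 Monday, common
2114 matches on both conditions.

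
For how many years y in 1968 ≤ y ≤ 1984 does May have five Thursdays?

8

May has 31 days; it has five Thursdays when Thursday falls among the first (month-length − 28) days — i.e. when May 1 is one of Thursday/Wednesday/Tuesday.
May 1 by year: 1968:Wed✓ 1969:Thu✓ 1970:Fri 1971:Sat 1972:Mon 1973:Tue✓ 1974:Wed✓ 1975:Thu✓ 1976:Sat 1977:Sun 1978:Mon 1979:Tue✓ 1980:Thu✓ 1981:Fri 1982:Sat 1983:Sun 1984:Tue✓
Years with five Thursdays: 1968, 1969, 1973, 1974, 1975, 1979, 1980, 1984 → 8.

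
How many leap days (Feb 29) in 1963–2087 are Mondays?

Leap years in 1963–2087: 31 of them.
Feb 29 weekday advances by 5 (mod 7) from one leap year to the next four years later (or differs when a century non-leap intervenes).
Leap-day weekdays: 1964:Sat 1968:Thu 1972:Tue 1976:Sun 1980:Fri 1984:Wed 1988:Mon✓ 1992:Sat 1996:Thu 2000:Tue 2004:Sun 2008:Fri 2012:Wed …(5 more)… 2036:Fri 2040:Wed 2044:Mon✓ 2048:Sat 2052:Thu 2056:Tue 2060:Sun 2064:Fri 2068:Wed 2072:Mon✓ 2076:Sat 2080:Thu 2084:Tue
Monday: 1988, 2016, 2044, 2072 → 4.

4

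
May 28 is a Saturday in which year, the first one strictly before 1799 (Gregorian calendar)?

From one year to the next, a fixed date's weekday advances by 1, or by 2 when a Feb 29 lies between the two dates.
1799: May 28 is Tuesday.
1798: Monday (−1)
1797: Sunday (−1)
1796: Saturday (−1)
May 28 falls on a Saturday in 1796.

1796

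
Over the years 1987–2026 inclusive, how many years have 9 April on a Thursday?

Track 9 April's weekday year by year (advancing +1, or +2 across a Feb 29):
  1987: Thu ✓  1988: Sat (+2)  1989: Sun (+1)  1990: Mon (+1)  1991: Tue (+1)
  1992: Thu (+2) ✓  1993: Fri (+1)  1994: Sat (+1)  1995: Sun (+1)  1996: Tue (+2)
  1997: Wed (+1)  1998: Thu (+1) ✓  1999: Fri (+1)  2000: Sun (+2)  … (12 more years) …
  2013: Tue (+1)  2014: Wed (+1)  2015: Thu (+1) ✓  2016: Sat (+2)  2017: Sun (+1)
  2018: Mon (+1)  2019: Tue (+1)  2020: Thu (+2) ✓  2021: Fri (+1)  2022: Sat (+1)
  2023: Sun (+1)  2024: Tue (+2)  2025: Wed (+1)  2026: Thu (+1) ✓
Thursday years: 1987, 1992, 1998, 2009, 2015, 2020, 2026 — 7 in total.

7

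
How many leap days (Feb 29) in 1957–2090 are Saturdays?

Leap years in 1957–2090: 33 of them.
Feb 29 weekday advances by 5 (mod 7) from one leap year to the next four years later (or differs when a century non-leap intervenes).
Leap-day weekdays: 1960:Mon 1964:Sat✓ 1968:Thu 1972:Tue 1976:Sun 1980:Fri 1984:Wed 1988:Mon 1992:Sat✓ 1996:Thu 2000:Tue 2004:Sun 2008:Fri …(7 more)… 2040:Wed 2044:Mon 2048:Sat✓ 2052:Thu 2056:Tue 2060:Sun 2064:Fri 2068:Wed 2072:Mon 2076:Sat✓ 2080:Thu 2084:Tue 2088:Sun
Saturday: 1964, 1992, 2020, 2048, 2076 → 5.

5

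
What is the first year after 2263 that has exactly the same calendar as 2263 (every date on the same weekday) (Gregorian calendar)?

2274

Two years share a calendar iff Jan 1 falls on the same weekday and both are leap or both are common. 2263: Jan 1 is Thursday, common year.
2264: Jan 1 Friday, leap
2265: Jan 1 Sunday, common
2266: Jan 1 Monday, common
2267: Jan 1 Tuesday, common
2268: Jan 1 Wednesday, leap
2269: Jan 1 Friday, common
2270: Jan 1 Saturday, common
2271: Jan 1 Sunday, common
2272: Jan 1 Monday, leap
2273: Jan 1 Wednesday, common
2274: Jan 1 Thursday, common
2274 matches on both conditions.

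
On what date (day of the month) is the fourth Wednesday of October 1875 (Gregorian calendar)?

October 1, 1875 is a Friday, so the first Wednesday is the 6th.
The fourth Wednesday is 6 + 21 = 27.

27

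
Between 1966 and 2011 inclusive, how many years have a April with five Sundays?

13

April has 30 days; it has five Sundays when Sunday falls among the first (month-length − 28) days — i.e. when April 1 is one of Sunday/Saturday.
April 1 by year: 1966:Fri 1967:Sat✓ 1968:Mon 1969:Tue 1970:Wed 1971:Thu 1972:Sat✓ 1973:Sun✓ 1974:Mon 1975:Tue 1976:Thu 1977:Fri 1978:Sat✓ 1979:Sun✓ 1980:Tue …(16 more)… 1997:Tue 1998:Wed 1999:Thu 2000:Sat✓ 2001:Sun✓ 2002:Mon 2003:Tue 2004:Thu 2005:Fri 2006:Sat✓ 2007:Sun✓ 2008:Tue 2009:Wed 2010:Thu 2011:Fri
Years with five Sundays: 1967, 1972, 1973, 1978, 1979, 1984, 1989, 1990, 1995, 2000, 2001, 2006, 2007 → 13.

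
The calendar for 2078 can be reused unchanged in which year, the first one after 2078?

2089

Two years share a calendar iff Jan 1 falls on the same weekday and both are leap or both are common. 2078: Jan 1 is Saturday, common year.
2079: Jan 1 Sunday, common
2080: Jan 1 Monday, leap
2081: Jan 1 Wednesday, common
2082: Jan 1 Thursday, common
2083: Jan 1 Friday, common
2084: Jan 1 Saturday, leap
2085: Jan 1 Monday, common
2086: Jan 1 Tuesday, common
2087: Jan 1 Wednesday, common
2088: Jan 1 Thursday, leap
2089: Jan 1 Saturday, common
2089 matches on both conditions.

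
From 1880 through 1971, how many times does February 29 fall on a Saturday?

Leap years in 1880–1971: 22 of them.
Feb 29 weekday advances by 5 (mod 7) from one leap year to the next four years later (or differs when a century non-leap intervenes).
Leap-day weekdays: 1880:Sun 1884:Fri 1888:Wed 1892:Mon 1896:Sat✓ 1904:Mon 1908:Sat✓ 1912:Thu 1916:Tue 1920:Sun 1924:Fri 1928:Wed 1932:Mon 1936:Sat✓ 1940:Thu 1944:Tue 1948:Sun 1952:Fri 1956:Wed 1960:Mon 1964:Sat✓ 1968:Thu
Saturday: 1896, 1908, 1936, 1964 → 4.

4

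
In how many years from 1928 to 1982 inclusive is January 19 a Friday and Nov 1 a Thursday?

Check each year's weekday for January 19 and Nov 1:
  1928: Thu/Thu  1929: Sat/Fri  1930: Sun/Sat  1931: Mon/Sun  1932: Tue/Tue  1933: Thu/Wed  1934: Fri/Thu ✓  1935: Sat/Fri  1936: Sun/Sun  1937: Tue/Mon  1938: Wed/Tue  1939: Thu/Wed  1940: Fri/Fri  1941: Sun/Sat  …(27 more)…  1969: Sun/Sat  1970: Mon/Sun  1971: Tue/Mon  1972: Wed/Wed  1973: Fri/Thu ✓  1974: Sat/Fri  1975: Sun/Sat  1976: Mon/Mon  1977: Wed/Tue  1978: Thu/Wed  1979: Fri/Thu ✓  1980: Sat/Sat  1981: Mon/Sun  1982: Tue/Mon
Both conditions hold in: 1934, 1945, 1951, 1962, 1973, 1979 — 6.

6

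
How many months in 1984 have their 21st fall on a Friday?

Check the 21st of each month of 1984: Jan 21: Sat, Feb 21: Tue, Mar 21: Wed, Apr 21: Sat, May 21: Mon, Jun 21: Thu, Jul 21: Sat, Aug 21: Tue, Sep 21: Fri, Oct 21: Sun, Nov 21: Wed, Dec 21: Fri.
Friday occurs in September, December — 2 months.

2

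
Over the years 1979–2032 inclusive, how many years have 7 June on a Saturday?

8

Track 7 June's weekday year by year (advancing +1, or +2 across a Feb 29):
  1979: Thu  1980: Sat (+2) ✓  1981: Sun (+1)  1982: Mon (+1)  1983: Tue (+1)
  1984: Thu (+2)  1985: Fri (+1)  1986: Sat (+1) ✓  1987: Sun (+1)  1988: Tue (+2)
  1989: Wed (+1)  1990: Thu (+1)  1991: Fri (+1)  1992: Sun (+2)  … (26 more years) …
  2019: Fri (+1)  2020: Sun (+2)  2021: Mon (+1)  2022: Tue (+1)  2023: Wed (+1)
  2024: Fri (+2)  2025: Sat (+1) ✓  2026: Sun (+1)  2027: Mon (+1)  2028: Wed (+2)
  2029: Thu (+1)  2030: Fri (+1)  2031: Sat (+1) ✓  2032: Mon (+2)
Saturday years: 1980, 1986, 1997, 2003, 2008, 2014, 2025, 2031 — 8 in total.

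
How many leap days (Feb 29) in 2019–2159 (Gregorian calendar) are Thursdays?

Leap years in 2019–2159: 34 of them.
Feb 29 weekday advances by 5 (mod 7) from one leap year to the next four years later (or differs when a century non-leap intervenes).
Leap-day weekdays: 2020:Sat 2024:Thu✓ 2028:Tue 2032:Sun 2036:Fri 2040:Wed 2044:Mon 2048:Sat 2052:Thu✓ 2056:Tue 2060:Sun 2064:Fri 2068:Wed …(8 more)… 2108:Wed 2112:Mon 2116:Sat 2120:Thu✓ 2124:Tue 2128:Sun 2132:Fri 2136:Wed 2140:Mon 2144:Sat 2148:Thu✓ 2152:Tue 2156:Sun
Thursday: 2024, 2052, 2080, 2120, 2148 → 5.

5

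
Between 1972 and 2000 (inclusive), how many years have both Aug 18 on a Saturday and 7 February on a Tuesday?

Check each year's weekday for Aug 18 and 7 February:
  1972: Fri/Mon  1973: Sat/Wed  1974: Sun/Thu  1975: Mon/Fri  1976: Wed/Sat  1977: Thu/Mon  1978: Fri/Tue  1979: Sat/Wed  1980: Mon/Thu  1981: Tue/Sat  1982: Wed/Sun  1983: Thu/Mon  1984: Sat/Tue ✓  1985: Sun/Thu  1986: Mon/Fri  1987: Tue/Sat  1988: Thu/Sun  1989: Fri/Tue  1990: Sat/Wed  1991: Sun/Thu  1992: Tue/Fri  1993: Wed/Sun  1994: Thu/Mon  1995: Fri/Tue  1996: Sun/Wed  1997: Mon/Fri  1998: Tue/Sat  1999: Wed/Sun  2000: Fri/Mon
Both conditions hold in: 1984 — 1.

1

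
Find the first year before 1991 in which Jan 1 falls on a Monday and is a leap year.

1968

Jan 1 advances by 2 weekdays after a leap year and by 1 after a common year.
1991: Jan 1 is Tuesday.
1990: Monday
1989: Sunday
1988: Friday (leap)
1987: Thursday
1986: Wednesday
1985: Tuesday
1984: Sunday (leap)
1983: Saturday
1982: Friday
1981: Thursday
1980: Tuesday (leap)
1979: Monday
1978: Sunday
1977: Saturday
1976: Thursday (leap)
1975: Wednesday
1974: Tuesday
1973: Monday
1972: Saturday (leap)
1971: Friday
1970: Thursday
1969: Wednesday
1968: Monday (leap)
1968 begins on a Monday and is a leap year.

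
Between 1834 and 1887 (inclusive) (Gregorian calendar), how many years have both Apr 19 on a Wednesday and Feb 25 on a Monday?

0

Check each year's weekday for Apr 19 and Feb 25:
  1834: Sat/Tue  1835: Sun/Wed  1836: Tue/Thu  1837: Wed/Sat  1838: Thu/Sun  1839: Fri/Mon  1840: Sun/Tue  1841: Mon/Thu  1842: Tue/Fri  1843: Wed/Sat  1844: Fri/Sun  1845: Sat/Tue  1846: Sun/Wed  1847: Mon/Thu  …(26 more)…  1874: Sun/Wed  1875: Mon/Thu  1876: Wed/Fri  1877: Thu/Sun  1878: Fri/Mon  1879: Sat/Tue  1880: Mon/Wed  1881: Tue/Fri  1882: Wed/Sat  1883: Thu/Sun  1884: Sat/Mon  1885: Sun/Wed  1886: Mon/Thu  1887: Tue/Fri
Both conditions hold in: no year — 0.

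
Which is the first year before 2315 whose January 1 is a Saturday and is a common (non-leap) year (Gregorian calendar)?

2310

Jan 1 advances by 2 weekdays after a leap year and by 1 after a common year.
2315: Jan 1 is Friday.
2314: Thursday
2313: Wednesday
2312: Monday (leap)
2311: Sunday
2310: Saturday
2310 begins on a Saturday and is a common year.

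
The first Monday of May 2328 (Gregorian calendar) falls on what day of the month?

7

May 1, 2328 is a Tuesday, so the first Monday is the 7th.
The first Monday is 7 + 0 = 7.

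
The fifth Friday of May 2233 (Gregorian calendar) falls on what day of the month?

31

May 1, 2233 is a Wednesday, so the first Friday is the 3rd.
The fifth Friday is 3 + 28 = 31.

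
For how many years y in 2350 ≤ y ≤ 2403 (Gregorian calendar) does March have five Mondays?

March has 31 days; it has five Mondays when Monday falls among the first (month-length − 28) days — i.e. when March 1 is one of Monday/Sunday/Saturday.
March 1 by year: 2350:Wed 2351:Thu 2352:Sat✓ 2353:Sun✓ 2354:Mon✓ 2355:Tue 2356:Thu 2357:Fri 2358:Sat✓ 2359:Sun✓ 2360:Tue 2361:Wed 2362:Thu 2363:Fri 2364:Sun✓ …(24 more)… 2389:Wed 2390:Thu 2391:Fri 2392:Sun✓ 2393:Mon✓ 2394:Tue 2395:Wed 2396:Fri 2397:Sat✓ 2398:Sun✓ 2399:Mon✓ 2400:Wed 2401:Thu 2402:Fri 2403:Sat✓
Years with five Mondays: 2352, 2353, 2354, 2358, 2359, 2364, 2365, 2369, 2370, 2371, 2375, 2376, 2380, 2381, 2382, 2386, 2387, 2392, 2393, 2397, 2398, 2399, 2403 → 23.

23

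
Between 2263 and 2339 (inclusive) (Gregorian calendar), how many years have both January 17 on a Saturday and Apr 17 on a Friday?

Check each year's weekday for January 17 and Apr 17:
  2263: Sat/Fri ✓  2264: Sun/Sun  2265: Tue/Mon  2266: Wed/Tue  2267: Thu/Wed  2268: Fri/Fri  2269: Sun/Sat  2270: Mon/Sun  2271: Tue/Mon  2272: Wed/Wed  2273: Fri/Thu  2274: Sat/Fri ✓  2275: Sun/Sat  2276: Mon/Mon  …(49 more)…  2326: Sun/Sat  2327: Mon/Sun  2328: Tue/Tue  2329: Thu/Wed  2330: Fri/Thu  2331: Sat/Fri ✓  2332: Sun/Sun  2333: Tue/Mon  2334: Wed/Tue  2335: Thu/Wed  2336: Fri/Fri  2337: Sun/Sat  2338: Mon/Sun  2339: Tue/Mon
Both conditions hold in: 2263, 2274, 2285, 2291, 2303, 2314, 2325, 2331 — 8.

8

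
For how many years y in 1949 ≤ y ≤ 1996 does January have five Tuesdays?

January has 31 days; it has five Tuesdays when Tuesday falls among the first (month-length − 28) days — i.e. when January 1 is one of Tuesday/Monday/Sunday.
January 1 by year: 1949:Sat 1950:Sun✓ 1951:Mon✓ 1952:Tue✓ 1953:Thu 1954:Fri 1955:Sat 1956:Sun✓ 1957:Tue✓ 1958:Wed 1959:Thu 1960:Fri 1961:Sun✓ 1962:Mon✓ 1963:Tue✓ …(18 more)… 1982:Fri 1983:Sat 1984:Sun✓ 1985:Tue✓ 1986:Wed 1987:Thu 1988:Fri 1989:Sun✓ 1990:Mon✓ 1991:Tue✓ 1992:Wed 1993:Fri 1994:Sat 1995:Sun✓ 1996:Mon✓
Years with five Tuesdays: 1950, 1951, 1952, 1956, 1957, 1961, 1962, 1963, 1967, 1968, 1973, 1974, 1978, 1979, 1980, 1984, 1985, 1989, 1990, 1991, 1995, 1996 → 22.

22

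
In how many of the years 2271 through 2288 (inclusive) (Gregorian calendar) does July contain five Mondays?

July has 31 days; it has five Mondays when Monday falls among the first (month-length − 28) days — i.e. when July 1 is one of Monday/Sunday/Saturday.
July 1 by year: 2271:Sat✓ 2272:Mon✓ 2273:Tue 2274:Wed 2275:Thu 2276:Sat✓ 2277:Sun✓ 2278:Mon✓ 2279:Tue 2280:Thu 2281:Fri 2282:Sat✓ 2283:Sun✓ 2284:Tue 2285:Wed 2286:Thu 2287:Fri 2288:Sun✓
Years with five Mondays: 2271, 2272, 2276, 2277, 2278, 2282, 2283, 2288 → 8.

8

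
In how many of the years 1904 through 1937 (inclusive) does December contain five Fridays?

December has 31 days; it has five Fridays when Friday falls among the first (month-length − 28) days — i.e. when December 1 is one of Friday/Thursday/Wednesday.
December 1 by year: 1904:Thu✓ 1905:Fri✓ 1906:Sat 1907:Sun 1908:Tue 1909:Wed✓ 1910:Thu✓ 1911:Fri✓ 1912:Sun 1913:Mon 1914:Tue 1915:Wed✓ 1916:Fri✓ 1917:Sat 1918:Sun …(4 more)… 1923:Sat 1924:Mon 1925:Tue 1926:Wed✓ 1927:Thu✓ 1928:Sat 1929:Sun 1930:Mon 1931:Tue 1932:Thu✓ 1933:Fri✓ 1934:Sat 1935:Sun 1936:Tue 1937:Wed✓
Years with five Fridays: 1904, 1905, 1909, 1910, 1911, 1915, 1916, 1920, 1921, 1922, 1926, 1927, 1932, 1933, 1937 → 15.

15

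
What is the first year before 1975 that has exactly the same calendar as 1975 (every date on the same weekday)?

1969

Two years share a calendar iff Jan 1 falls on the same weekday and both are leap or both are common. 1975: Jan 1 is Wednesday, common year.
1974: Jan 1 Tuesday, common
1973: Jan 1 Monday, common
1972: Jan 1 Saturday, leap
1971: Jan 1 Friday, common
1970: Jan 1 Thursday, common
1969: Jan 1 Wednesday, common
1969 matches on both conditions.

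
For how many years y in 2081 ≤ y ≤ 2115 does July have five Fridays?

15

July has 31 days; it has five Fridays when Friday falls among the first (month-length − 28) days — i.e. when July 1 is one of Friday/Thursday/Wednesday.
July 1 by year: 2081:Tue 2082:Wed✓ 2083:Thu✓ 2084:Sat 2085:Sun 2086:Mon 2087:Tue 2088:Thu✓ 2089:Fri✓ 2090:Sat 2091:Sun 2092:Tue 2093:Wed✓ 2094:Thu✓ 2095:Fri✓ …(5 more)… 2101:Fri✓ 2102:Sat 2103:Sun 2104:Tue 2105:Wed✓ 2106:Thu✓ 2107:Fri✓ 2108:Sun 2109:Mon 2110:Tue 2111:Wed✓ 2112:Fri✓ 2113:Sat 2114:Sun 2115:Mon
Years with five Fridays: 2082, 2083, 2088, 2089, 2093, 2094, 2095, 2099, 2100, 2101, 2105, 2106, 2107, 2111, 2112 → 15.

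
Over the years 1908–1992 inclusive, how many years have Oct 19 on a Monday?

13

Track Oct 19's weekday year by year (advancing +1, or +2 across a Feb 29):
  1908: Mon ✓  1909: Tue (+1)  1910: Wed (+1)  1911: Thu (+1)  1912: Sat (+2)
  1913: Sun (+1)  1914: Mon (+1) ✓  1915: Tue (+1)  1916: Thu (+2)  1917: Fri (+1)
  1918: Sat (+1)  1919: Sun (+1)  1920: Tue (+2)  1921: Wed (+1)  … (57 more years) …
  1979: Fri (+1)  1980: Sun (+2)  1981: Mon (+1) ✓  1982: Tue (+1)  1983: Wed (+1)
  1984: Fri (+2)  1985: Sat (+1)  1986: Sun (+1)  1987: Mon (+1) ✓  1988: Wed (+2)
  1989: Thu (+1)  1990: Fri (+1)  1991: Sat (+1)  1992: Mon (+2) ✓
Monday years: 1908, 1914, 1925, 1931, 1936, 1942, 1953, 1959, 1964, 1970, 1981, 1987, 1992 — 13 in total.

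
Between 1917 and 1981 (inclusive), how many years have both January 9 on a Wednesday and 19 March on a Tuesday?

7

Check each year's weekday for January 9 and 19 March:
  1917: Tue/Mon  1918: Wed/Tue ✓  1919: Thu/Wed  1920: Fri/Fri  1921: Sun/Sat  1922: Mon/Sun  1923: Tue/Mon  1924: Wed/Wed  1925: Fri/Thu  1926: Sat/Fri  1927: Sun/Sat  1928: Mon/Mon  1929: Wed/Tue ✓  1930: Thu/Wed  …(37 more)…  1968: Tue/Tue  1969: Thu/Wed  1970: Fri/Thu  1971: Sat/Fri  1972: Sun/Sun  1973: Tue/Mon  1974: Wed/Tue ✓  1975: Thu/Wed  1976: Fri/Fri  1977: Sun/Sat  1978: Mon/Sun  1979: Tue/Mon  1980: Wed/Wed  1981: Fri/Thu
Both conditions hold in: 1918, 1929, 1935, 1946, 1957, 1963, 1974 — 7.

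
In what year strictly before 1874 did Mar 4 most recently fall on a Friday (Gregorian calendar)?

From one year to the next, a fixed date's weekday advances by 1, or by 2 when a Feb 29 lies between the two dates.
1874: March 4 is Wednesday.
1873: Tuesday (−1)
1872: Monday (−1)
1871: Saturday (−2)
1870: Friday (−1)
Mar 4 falls on a Friday in 1870.

1870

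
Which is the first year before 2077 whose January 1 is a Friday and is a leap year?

2072

Jan 1 advances by 2 weekdays after a leap year and by 1 after a common year.
2077: Jan 1 is Friday.
2076: Wednesday (leap)
2075: Tuesday
2074: Monday
2073: Sunday
2072: Friday (leap)
2072 begins on a Friday and is a leap year.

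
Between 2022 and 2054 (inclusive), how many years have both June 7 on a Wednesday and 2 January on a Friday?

Check each year's weekday for June 7 and 2 January:
  2022: Tue/Sun  2023: Wed/Mon  2024: Fri/Tue  2025: Sat/Thu  2026: Sun/Fri  2027: Mon/Sat  2028: Wed/Sun  2029: Thu/Tue  2030: Fri/Wed  2031: Sat/Thu  2032: Mon/Fri  2033: Tue/Sun  2034: Wed/Mon  2035: Thu/Tue  …(5 more)…  2041: Fri/Wed  2042: Sat/Thu  2043: Sun/Fri  2044: Tue/Sat  2045: Wed/Mon  2046: Thu/Tue  2047: Fri/Wed  2048: Sun/Thu  2049: Mon/Sat  2050: Tue/Sun  2051: Wed/Mon  2052: Fri/Tue  2053: Sat/Thu  2054: Sun/Fri
Both conditions hold in: no year — 0.

0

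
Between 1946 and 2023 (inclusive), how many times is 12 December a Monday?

12

Track 12 December's weekday year by year (advancing +1, or +2 across a Feb 29):
  1946: Thu  1947: Fri (+1)  1948: Sun (+2)  1949: Mon (+1) ✓  1950: Tue (+1)
  1951: Wed (+1)  1952: Fri (+2)  1953: Sat (+1)  1954: Sun (+1)  1955: Mon (+1) ✓
  1956: Wed (+2)  1957: Thu (+1)  1958: Fri (+1)  1959: Sat (+1)  … (50 more years) …
  2010: Sun (+1)  2011: Mon (+1) ✓  2012: Wed (+2)  2013: Thu (+1)  2014: Fri (+1)
  2015: Sat (+1)  2016: Mon (+2) ✓  2017: Tue (+1)  2018: Wed (+1)  2019: Thu (+1)
  2020: Sat (+2)  2021: Sun (+1)  2022: Mon (+1) ✓  2023: Tue (+1)
Monday years: 1949, 1955, 1960, 1966, 1977, 1983, 1988, 1994, 2005, 2011, 2016, 2022 — 12 in total.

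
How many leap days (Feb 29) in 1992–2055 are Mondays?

Leap years in 1992–2055: 16 of them.
Feb 29 weekday advances by 5 (mod 7) from one leap year to the next four years later (or differs when a century non-leap intervenes).
Leap-day weekdays: 1992:Sat 1996:Thu 2000:Tue 2004:Sun 2008:Fri 2012:Wed 2016:Mon✓ 2020:Sat 2024:Thu 2028:Tue 2032:Sun 2036:Fri 2040:Wed 2044:Mon✓ 2048:Sat 2052:Thu
Monday: 2016, 2044 → 2.

2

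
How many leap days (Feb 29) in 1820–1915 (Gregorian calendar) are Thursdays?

3

Leap years in 1820–1915: 23 of them.
Feb 29 weekday advances by 5 (mod 7) from one leap year to the next four years later (or differs when a century non-leap intervenes).
Leap-day weekdays: 1820:Tue 1824:Sun 1828:Fri 1832:Wed 1836:Mon 1840:Sat 1844:Thu✓ 1848:Tue 1852:Sun 1856:Fri 1860:Wed 1864:Mon 1868:Sat 1872:Thu✓ 1876:Tue 1880:Sun 1884:Fri 1888:Wed 1892:Mon 1896:Sat 1904:Mon 1908:Sat 1912:Thu✓
Thursday: 1844, 1872, 1912 → 3.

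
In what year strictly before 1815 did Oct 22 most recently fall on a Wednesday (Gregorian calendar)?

From one year to the next, a fixed date's weekday advances by 1, or by 2 when a Feb 29 lies between the two dates.
1815: October 22 is Sunday.
1814: Saturday (−1)
1813: Friday (−1)
1812: Thursday (−1)
1811: Tuesday (−2)
1810: Monday (−1)
1809: Sunday (−1)
1808: Saturday (−1)
1807: Thursday (−2)
1806: Wednesday (−1)
Oct 22 falls on a Wednesday in 1806.

1806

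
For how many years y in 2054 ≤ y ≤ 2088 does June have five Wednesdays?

June has 30 days; it has five Wednesdays when Wednesday falls among the first (month-length − 28) days — i.e. when June 1 is one of Wednesday/Tuesday.
June 1 by year: 2054:Mon 2055:Tue✓ 2056:Thu 2057:Fri 2058:Sat 2059:Sun 2060:Tue✓ 2061:Wed✓ 2062:Thu 2063:Fri 2064:Sun 2065:Mon 2066:Tue✓ 2067:Wed✓ 2068:Fri …(5 more)… 2074:Fri 2075:Sat 2076:Mon 2077:Tue✓ 2078:Wed✓ 2079:Thu 2080:Sat 2081:Sun 2082:Mon 2083:Tue✓ 2084:Thu 2085:Fri 2086:Sat 2087:Sun 2088:Tue✓
Years with five Wednesdays: 2055, 2060, 2061, 2066, 2067, 2072, 2077, 2078, 2083, 2088 → 10.

10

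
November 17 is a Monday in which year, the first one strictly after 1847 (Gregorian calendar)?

1851

From one year to the next, a fixed date's weekday advances by 1, or by 2 when a Feb 29 lies between the two dates.
1847: November 17 is Wednesday.
1848: Friday (+2)
1849: Saturday (+1)
1850: Sunday (+1)
1851: Monday (+1)
November 17 falls on a Monday in 1851.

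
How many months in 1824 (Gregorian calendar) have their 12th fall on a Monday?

3

Check the 12th of each month of 1824: Jan 12: Mon, Feb 12: Thu, Mar 12: Fri, Apr 12: Mon, May 12: Wed, Jun 12: Sat, Jul 12: Mon, Aug 12: Thu, Sep 12: Sun, Oct 12: Tue, Nov 12: Fri, Dec 12: Sun.
Monday occurs in January, April, July — 3 months.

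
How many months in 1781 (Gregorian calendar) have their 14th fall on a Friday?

Check the 14th of each month of 1781: Jan 14: Sun, Feb 14: Wed, Mar 14: Wed, Apr 14: Sat, May 14: Mon, Jun 14: Thu, Jul 14: Sat, Aug 14: Tue, Sep 14: Fri, Oct 14: Sun, Nov 14: Wed, Dec 14: Fri.
Friday occurs in September, December — 2 months.

2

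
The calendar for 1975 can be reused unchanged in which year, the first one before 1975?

Two years share a calendar iff Jan 1 falls on the same weekday and both are leap or both are common. 1975: Jan 1 is Wednesday, common year.
1974: Jan 1 Tuesday, common
1973: Jan 1 Monday, common
1972: Jan 1 Saturday, leap
1971: Jan 1 Friday, common
1970: Jan 1 Thursday, common
1969: Jan 1 Wednesday, common
1969 matches on both conditions.

1969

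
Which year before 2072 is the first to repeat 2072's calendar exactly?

2044

Two years share a calendar iff Jan 1 falls on the same weekday and both are leap or both are common. 2072: Jan 1 is Friday, leap year.
2071: Jan 1 Thursday, common
2070: Jan 1 Wednesday, common
2069: Jan 1 Tuesday, common
2068: Jan 1 Sunday, leap
2067: Jan 1 Saturday, common
2066: Jan 1 Friday, common
2065: Jan 1 Thursday, common
2064: Jan 1 Tuesday, leap
2063: Jan 1 Monday, common
2062: Jan 1 Sunday, common
2061: Jan 1 Saturday, common
2060: Jan 1 Thursday, leap
2059: Jan 1 Wednesday, common
2058: Jan 1 Tuesday, common
2057: Jan 1 Monday, common
2056: Jan 1 Saturday, leap
2055: Jan 1 Friday, common
2054: Jan 1 Thursday, common
2053: Jan 1 Wednesday, common
2052: Jan 1 Monday, leap
2051: Jan 1 Sunday, common
2050: Jan 1 Saturday, common
2049: Jan 1 Friday, common
2048: Jan 1 Wednesday, leap
2047: Jan 1 Tuesday, common
2046: Jan 1 Monday, common
2045: Jan 1 Sunday, common
2044: Jan 1 Friday, leap
2044 matches on both conditions.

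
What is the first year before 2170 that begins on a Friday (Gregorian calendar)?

2168

Jan 1 advances by 2 weekdays after a leap year and by 1 after a common year.
2170: Jan 1 is Monday.
2169: Sunday
2168: Friday (leap)
2168 begins on a Friday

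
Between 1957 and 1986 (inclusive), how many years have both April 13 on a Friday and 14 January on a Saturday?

Check each year's weekday for April 13 and 14 January:
  1957: Sat/Mon  1958: Sun/Tue  1959: Mon/Wed  1960: Wed/Thu  1961: Thu/Sat  1962: Fri/Sun  1963: Sat/Mon  1964: Mon/Tue  1965: Tue/Thu  1966: Wed/Fri  1967: Thu/Sat  1968: Sat/Sun  1969: Sun/Tue  1970: Mon/Wed  1971: Tue/Thu  1972: Thu/Fri  1973: Fri/Sun  1974: Sat/Mon  1975: Sun/Tue  1976: Tue/Wed  1977: Wed/Fri  1978: Thu/Sat  1979: Fri/Sun  1980: Sun/Mon  1981: Mon/Wed  1982: Tue/Thu  1983: Wed/Fri  1984: Fri/Sat ✓  1985: Sat/Mon  1986: Sun/Tue
Both conditions hold in: 1984 — 1.

1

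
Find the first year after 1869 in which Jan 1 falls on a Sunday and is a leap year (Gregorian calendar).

Jan 1 advances by 2 weekdays after a leap year and by 1 after a common year.
1869: Jan 1 is Friday.
1870: Saturday
1871: Sunday
1872: Monday (leap)
1873: Wednesday
1874: Thursday
1875: Friday
1876: Saturday (leap)
1877: Monday
1878: Tuesday
1879: Wednesday
1880: Thursday (leap)
1881: Saturday
1882: Sunday
1883: Monday
1884: Tuesday (leap)
1885: Thursday
1886: Friday
1887: Saturday
1888: Sunday (leap)
1888 begins on a Sunday and is a leap year.

1888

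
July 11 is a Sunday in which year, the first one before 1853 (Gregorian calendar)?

From one year to the next, a fixed date's weekday advances by 1, or by 2 when a Feb 29 lies between the two dates.
1853: July 11 is Monday.
1852: Sunday (−1)
July 11 falls on a Sunday in 1852.

1852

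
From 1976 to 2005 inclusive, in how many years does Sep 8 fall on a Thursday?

Track Sep 8's weekday year by year (advancing +1, or +2 across a Feb 29):
  1976: Wed  1977: Thu (+1) ✓  1978: Fri (+1)  1979: Sat (+1)  1980: Mon (+2)
  1981: Tue (+1)  1982: Wed (+1)  1983: Thu (+1) ✓  1984: Sat (+2)  1985: Sun (+1)
  1986: Mon (+1)  1987: Tue (+1)  1988: Thu (+2) ✓  1989: Fri (+1)  1990: Sat (+1)
  1991: Sun (+1)  1992: Tue (+2)  1993: Wed (+1)  1994: Thu (+1) ✓  1995: Fri (+1)
  1996: Sun (+2)  1997: Mon (+1)  1998: Tue (+1)  1999: Wed (+1)  2000: Fri (+2)
  2001: Sat (+1)  2002: Sun (+1)  2003: Mon (+1)  2004: Wed (+2)  2005: Thu (+1) ✓
Thursday years: 1977, 1983, 1988, 1994, 2005 — 5 in total.

5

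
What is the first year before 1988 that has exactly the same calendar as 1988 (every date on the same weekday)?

Two years share a calendar iff Jan 1 falls on the same weekday and both are leap or both are common. 1988: Jan 1 is Friday, leap year.
1987: Jan 1 Thursday, common
1986: Jan 1 Wednesday, common
1985: Jan 1 Tuesday, common
1984: Jan 1 Sunday, leap
1983: Jan 1 Saturday, common
1982: Jan 1 Friday, common
1981: Jan 1 Thursday, common
1980: Jan 1 Tuesday, leap
1979: Jan 1 Monday, common
1978: Jan 1 Sunday, common
1977: Jan 1 Saturday, common
1976: Jan 1 Thursday, leap
1975: Jan 1 Wednesday, common
1974: Jan 1 Tuesday, common
1973: Jan 1 Monday, common
1972: Jan 1 Saturday, leap
1971: Jan 1 Friday, common
1970: Jan 1 Thursday, common
1969: Jan 1 Wednesday, common
1968: Jan 1 Monday, leap
1967: Jan 1 Sunday, common
1966: Jan 1 Saturday, common
1965: Jan 1 Friday, common
1964: Jan 1 Wednesday, leap
1963: Jan 1 Tuesday, common
1962: Jan 1 Monday, common
1961: Jan 1 Sunday, common
1960: Jan 1 Friday, leap
1960 matches on both conditions.

1960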